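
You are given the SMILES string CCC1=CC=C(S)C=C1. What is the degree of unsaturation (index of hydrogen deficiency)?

Molecular formula: C8H10S.
DoU = (2C + 2 + N − H − X) / 2, where X is the halogen count and O/S are ignored.
    = (2·8 + 2 + 0 − 10 − 0) / 2 = 8 / 2 = 4.

4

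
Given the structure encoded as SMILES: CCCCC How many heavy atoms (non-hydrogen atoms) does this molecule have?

5

Every atom symbol written in the SMILES (organic subset) is one heavy atom; implicit H are not written.
Heavy atoms by element → C:5.
Total: 5.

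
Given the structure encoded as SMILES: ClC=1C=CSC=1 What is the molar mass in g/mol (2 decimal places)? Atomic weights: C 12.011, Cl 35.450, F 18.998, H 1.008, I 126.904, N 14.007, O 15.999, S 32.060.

First, the molecular formula is C4H3ClS (counting implicit H from valence).
  C: 4 × 12.011 = 48.044
  Cl: 1 × 35.450 = 35.450
  H: 3 × 1.008 = 3.024
  S: 1 × 32.060 = 32.060
Sum: 4×12.011 + 1×35.450 + 3×1.008 + 1×32.060 = 118.578 → 118.58 g/mol.

118.58 g/mol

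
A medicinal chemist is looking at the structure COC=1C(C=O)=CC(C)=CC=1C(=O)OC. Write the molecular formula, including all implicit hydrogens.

Walk through each heavy atom and fill implicit hydrogens from standard valence (C 4, N 3, O 2, S 2, halogen 1):
  atom 1: C, bond orders sum to 1 (valence 4) → 3 H
  atom 2: O, bond orders sum to 2 (valence 2) → 0 H
  atom 3: C, bond orders sum to 4 (valence 4) → 0 H
  atom 4: C, bond orders sum to 4 (valence 4) → 0 H
  atom 5: C, bond orders sum to 3 (valence 4) → 1 H
  atom 6: O, bond orders sum to 2 (valence 2) → 0 H
  atom 7: C, bond orders sum to 3 (valence 4) → 1 H
  atom 8: C, bond orders sum to 4 (valence 4) → 0 H
  atom 9: C, bond orders sum to 1 (valence 4) → 3 H
  atom 10: C, bond orders sum to 3 (valence 4) → 1 H
  atom 11: C, bond orders sum to 4 (valence 4) → 0 H
  atom 12: C, bond orders sum to 4 (valence 4) → 0 H
  atom 13: O, bond orders sum to 2 (valence 2) → 0 H
  atom 14: O, bond orders sum to 2 (valence 2) → 0 H
  atom 15: C, bond orders sum to 1 (valence 4) → 3 H
Totals → C:11, H:12, O:4.

C11H12O4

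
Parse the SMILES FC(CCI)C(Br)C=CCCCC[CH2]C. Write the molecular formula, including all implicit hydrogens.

Walk through each heavy atom and fill implicit hydrogens from standard valence (C 4, N 3, O 2, S 2, halogen 1):
  atom 1: F (halogen, monovalent) → 0 H
  atom 2: C, bond orders sum to 3 (valence 4) → 1 H
  atom 3: C, bond orders sum to 2 (valence 4) → 2 H
  atom 4: C, bond orders sum to 2 (valence 4) → 2 H
  atom 5: I (halogen, monovalent) → 0 H
  atom 6: C, bond orders sum to 3 (valence 4) → 1 H
  atom 7: Br (halogen, monovalent) → 0 H
  atom 8: C, bond orders sum to 3 (valence 4) → 1 H
  atom 9: C, bond orders sum to 3 (valence 4) → 1 H
  atom 10: C, bond orders sum to 2 (valence 4) → 2 H
  atom 11: C, bond orders sum to 2 (valence 4) → 2 H
  atom 12: C, bond orders sum to 2 (valence 4) → 2 H
  atom 13: C, bond orders sum to 2 (valence 4) → 2 H
  atom 14: C with explicit H count 2
  atom 15: C, bond orders sum to 1 (valence 4) → 3 H
Totals → C:12, H:21, Br:1, F:1, I:1.
In Hill order: C12H21BrFI.

C12H21BrFI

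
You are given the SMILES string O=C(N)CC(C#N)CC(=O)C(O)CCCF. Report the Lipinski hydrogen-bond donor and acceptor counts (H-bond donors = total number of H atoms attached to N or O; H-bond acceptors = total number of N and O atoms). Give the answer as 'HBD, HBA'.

Donors: find every N or O and count the H atoms it carries.
  atom 1 (O): bond orders sum to 2 → 0 H
  atom 3 (N): bond orders sum to 1 → 2 H
  atom 7 (N): bond orders sum to 3 → 0 H
  atom 10 (O): bond orders sum to 2 → 0 H
  atom 12 (O): bond orders sum to 1 → 1 H
Lipinski HBD = 3.
Acceptors: N atoms = 2, O atoms = 3 → HBA = 5.

3, 5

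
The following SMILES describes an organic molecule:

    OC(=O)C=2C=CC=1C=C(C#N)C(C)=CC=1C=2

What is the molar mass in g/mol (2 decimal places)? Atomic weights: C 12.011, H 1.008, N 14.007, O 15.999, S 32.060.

First, the molecular formula is C13H9NO2 (counting implicit H from valence).
  C: 13 × 12.011 = 156.143
  H: 9 × 1.008 = 9.072
  N: 1 × 14.007 = 14.007
  O: 2 × 15.999 = 31.998
Sum: 13×12.011 + 9×1.008 + 1×14.007 + 2×15.999 = 211.220 → 211.22 g/mol.

211.22 g/mol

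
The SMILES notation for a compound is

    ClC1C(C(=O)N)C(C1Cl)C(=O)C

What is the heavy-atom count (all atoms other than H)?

12

Every atom symbol written in the SMILES (organic subset) is one heavy atom; implicit H are not written.
Heavy atoms by element → C:7, Cl:2, N:1, O:2.
Total: 12.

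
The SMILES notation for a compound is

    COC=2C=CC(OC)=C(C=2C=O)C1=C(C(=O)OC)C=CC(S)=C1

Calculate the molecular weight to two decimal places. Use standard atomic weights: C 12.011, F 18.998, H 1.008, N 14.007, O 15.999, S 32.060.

First, the molecular formula is C17H16O5S (counting implicit H from valence).
  C: 17 × 12.011 = 204.187
  H: 16 × 1.008 = 16.128
  O: 5 × 15.999 = 79.995
  S: 1 × 32.060 = 32.060
Sum: 17×12.011 + 16×1.008 + 5×15.999 + 1×32.060 = 332.370 → 332.37 g/mol.

332.37 g/mol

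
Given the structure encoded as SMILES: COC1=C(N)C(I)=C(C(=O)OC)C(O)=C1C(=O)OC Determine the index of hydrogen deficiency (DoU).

6

Molecular formula: C11H12INO6.
DoU = (2C + 2 + N − H − X) / 2, where X is the halogen count and O/S are ignored.
    = (2·11 + 2 + 1 − 12 − 1) / 2 = 12 / 2 = 6.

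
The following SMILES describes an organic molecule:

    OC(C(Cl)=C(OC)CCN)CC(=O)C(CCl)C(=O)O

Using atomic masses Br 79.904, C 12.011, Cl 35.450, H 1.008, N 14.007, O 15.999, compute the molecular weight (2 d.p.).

First, the molecular formula is C11H17Cl2NO5 (counting implicit H from valence).
  C: 11 × 12.011 = 132.121
  Cl: 2 × 35.450 = 70.900
  H: 17 × 1.008 = 17.136
  N: 1 × 14.007 = 14.007
  O: 5 × 15.999 = 79.995
Sum: 11×12.011 + 2×35.450 + 17×1.008 + 1×14.007 + 5×15.999 = 314.159 → 314.16 g/mol.

314.16 g/mol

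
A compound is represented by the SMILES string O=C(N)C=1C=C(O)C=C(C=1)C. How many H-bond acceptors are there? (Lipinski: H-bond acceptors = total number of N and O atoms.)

N atoms: 1; O atoms: 2.
Lipinski HBA = 1 + 2 = 3.

3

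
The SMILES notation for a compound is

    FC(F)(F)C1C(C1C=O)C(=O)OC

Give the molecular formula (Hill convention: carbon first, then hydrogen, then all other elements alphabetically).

C7H7F3O3

Walk through each heavy atom and fill implicit hydrogens from standard valence (C 4, N 3, O 2, S 2, halogen 1):
  atom 1: F (halogen, monovalent) → 0 H
  atom 2: C, bond orders sum to 4 (valence 4) → 0 H
  atom 3: F (halogen, monovalent) → 0 H
  atom 4: F (halogen, monovalent) → 0 H
  atom 5: C, bond orders sum to 3 (valence 4) → 1 H
  atom 6: C, bond orders sum to 3 (valence 4) → 1 H
  atom 7: C, bond orders sum to 3 (valence 4) → 1 H
  atom 8: C, bond orders sum to 3 (valence 4) → 1 H
  atom 9: O, bond orders sum to 2 (valence 2) → 0 H
  atom 10: C, bond orders sum to 4 (valence 4) → 0 H
  atom 11: O, bond orders sum to 2 (valence 2) → 0 H
  atom 12: O, bond orders sum to 2 (valence 2) → 0 H
  atom 13: C, bond orders sum to 1 (valence 4) → 3 H
Totals → C:7, H:7, F:3, O:3.
In Hill order: C7H7F3O3.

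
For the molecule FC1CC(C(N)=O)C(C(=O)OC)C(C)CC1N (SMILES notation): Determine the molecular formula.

Walk through each heavy atom and fill implicit hydrogens from standard valence (C 4, N 3, O 2, S 2, halogen 1):
  atom 1: F (halogen, monovalent) → 0 H
  atom 2: C, bond orders sum to 3 (valence 4) → 1 H
  atom 3: C, bond orders sum to 2 (valence 4) → 2 H
  atom 4: C, bond orders sum to 3 (valence 4) → 1 H
  atom 5: C, bond orders sum to 4 (valence 4) → 0 H
  atom 6: N, bond orders sum to 1 (valence 3) → 2 H
  atom 7: O, bond orders sum to 2 (valence 2) → 0 H
  atom 8: C, bond orders sum to 3 (valence 4) → 1 H
  atom 9: C, bond orders sum to 4 (valence 4) → 0 H
  atom 10: O, bond orders sum to 2 (valence 2) → 0 H
  atom 11: O, bond orders sum to 2 (valence 2) → 0 H
  atom 12: C, bond orders sum to 1 (valence 4) → 3 H
  atom 13: C, bond orders sum to 3 (valence 4) → 1 H
  atom 14: C, bond orders sum to 1 (valence 4) → 3 H
  atom 15: C, bond orders sum to 2 (valence 4) → 2 H
  atom 16: C, bond orders sum to 3 (valence 4) → 1 H
  atom 17: N, bond orders sum to 1 (valence 3) → 2 H
Totals → C:11, H:19, F:1, N:2, O:3.

C11H19FN2O3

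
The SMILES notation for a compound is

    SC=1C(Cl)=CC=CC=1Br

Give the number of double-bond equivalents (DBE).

Molecular formula: C6H4BrClS.
DoU = (2C + 2 + N − H − X) / 2, where X is the halogen count and O/S are ignored.
    = (2·6 + 2 + 0 − 4 − 2) / 2 = 8 / 2 = 4.

4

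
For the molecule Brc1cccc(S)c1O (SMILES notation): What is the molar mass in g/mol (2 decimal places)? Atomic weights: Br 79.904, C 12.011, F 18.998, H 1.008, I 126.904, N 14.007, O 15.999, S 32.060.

First, the molecular formula is C6H5BrOS (counting implicit H from valence).
  Br: 1 × 79.904 = 79.904
  C: 6 × 12.011 = 72.066
  H: 5 × 1.008 = 5.040
  O: 1 × 15.999 = 15.999
  S: 1 × 32.060 = 32.060
Sum: 1×79.904 + 6×12.011 + 5×1.008 + 1×15.999 + 1×32.060 = 205.069 → 205.07 g/mol.

205.07 g/mol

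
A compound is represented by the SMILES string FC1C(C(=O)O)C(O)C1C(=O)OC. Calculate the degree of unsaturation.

Degree of unsaturation = (number of rings) + (number of π bonds).
Ring closures in the SMILES: 1.
π bonds: 2 double bonds (each 1 DoU) → 2 DoU from unsaturation.
Total DoU = 1 + 2 = 3.

3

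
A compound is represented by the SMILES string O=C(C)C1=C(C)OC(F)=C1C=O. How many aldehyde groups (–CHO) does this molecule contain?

The aldehyde motif appears at heavy-atom position 11 in the SMILES.
Other groups present: 1 ketone.
Aldehyde count: 1.

1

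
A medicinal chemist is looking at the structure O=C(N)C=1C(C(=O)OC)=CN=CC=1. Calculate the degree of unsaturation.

6

Molecular formula: C8H8N2O3.
DoU = (2C + 2 + N − H − X) / 2, where X is the halogen count and O/S are ignored.
    = (2·8 + 2 + 2 − 8 − 0) / 2 = 12 / 2 = 6.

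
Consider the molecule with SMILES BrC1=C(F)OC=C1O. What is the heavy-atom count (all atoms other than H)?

Every atom symbol written in the SMILES (organic subset) is one heavy atom; implicit H are not written.
Heavy atoms by element → Br:1, C:4, F:1, O:2.
Total: 8.

8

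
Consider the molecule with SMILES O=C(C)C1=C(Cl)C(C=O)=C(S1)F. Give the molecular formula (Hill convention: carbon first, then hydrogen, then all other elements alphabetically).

C7H4ClFO2S

Walk through each heavy atom and fill implicit hydrogens from standard valence (C 4, N 3, O 2, S 2, halogen 1):
  atom 1: O, bond orders sum to 2 (valence 2) → 0 H
  atom 2: C, bond orders sum to 4 (valence 4) → 0 H
  atom 3: C, bond orders sum to 1 (valence 4) → 3 H
  atom 4: C, bond orders sum to 4 (valence 4) → 0 H
  atom 5: C, bond orders sum to 4 (valence 4) → 0 H
  atom 6: Cl (halogen, monovalent) → 0 H
  atom 7: C, bond orders sum to 4 (valence 4) → 0 H
  atom 8: C, bond orders sum to 3 (valence 4) → 1 H
  atom 9: O, bond orders sum to 2 (valence 2) → 0 H
  atom 10: C, bond orders sum to 4 (valence 4) → 0 H
  atom 11: S, bond orders sum to 2 (valence 2) → 0 H
  atom 12: F (halogen, monovalent) → 0 H
Totals → C:7, H:4, Cl:1, F:1, O:2, S:1.
In Hill order: C7H4ClFO2S.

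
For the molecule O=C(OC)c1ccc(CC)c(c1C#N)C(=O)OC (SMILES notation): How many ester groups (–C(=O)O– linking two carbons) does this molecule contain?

2

The ester motif appears at heavy-atom positions 2, 15 in the SMILES.
Other groups present: 1 nitrile.
Ester count: 2.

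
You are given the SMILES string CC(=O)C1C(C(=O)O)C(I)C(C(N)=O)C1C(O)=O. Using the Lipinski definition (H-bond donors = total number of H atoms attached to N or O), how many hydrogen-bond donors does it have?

Donors: find every N or O and count the H atoms it carries.
  atom 3 (O): bond orders sum to 2 → 0 H
  atom 7 (O): bond orders sum to 2 → 0 H
  atom 8 (O): bond orders sum to 1 → 1 H
  atom 13 (N): bond orders sum to 1 → 2 H
  atom 14 (O): bond orders sum to 2 → 0 H
  atom 17 (O): bond orders sum to 1 → 1 H
  atom 18 (O): bond orders sum to 2 → 0 H
Lipinski HBD = 4.

4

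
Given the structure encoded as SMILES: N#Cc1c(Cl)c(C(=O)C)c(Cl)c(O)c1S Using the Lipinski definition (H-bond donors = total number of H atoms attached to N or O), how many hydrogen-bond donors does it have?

Donors: find every N or O and count the H atoms it carries.
  atom 1 (N): bond orders sum to 3 → 0 H
  atom 8 (O): bond orders sum to 2 → 0 H
  atom 13 (O): bond orders sum to 1 → 1 H
Lipinski HBD = 1.

1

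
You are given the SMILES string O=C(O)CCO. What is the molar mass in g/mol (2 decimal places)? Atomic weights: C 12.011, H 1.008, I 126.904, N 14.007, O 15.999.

90.08 g/mol

First, the molecular formula is C3H6O3 (counting implicit H from valence).
  C: 3 × 12.011 = 36.033
  H: 6 × 1.008 = 6.048
  O: 3 × 15.999 = 47.997
Sum: 3×12.011 + 6×1.008 + 3×15.999 = 90.078 → 90.08 g/mol.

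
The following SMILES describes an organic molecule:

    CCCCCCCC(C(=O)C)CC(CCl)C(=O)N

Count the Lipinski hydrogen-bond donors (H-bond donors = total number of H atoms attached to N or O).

Donors: find every N or O and count the H atoms it carries.
  atom 10 (O): bond orders sum to 2 → 0 H
  atom 17 (O): bond orders sum to 2 → 0 H
  atom 18 (N): bond orders sum to 1 → 2 H
Lipinski HBD = 2.

2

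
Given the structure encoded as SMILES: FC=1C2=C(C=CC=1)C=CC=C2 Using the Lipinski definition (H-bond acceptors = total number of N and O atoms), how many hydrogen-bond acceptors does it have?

0

N atoms: 0; O atoms: 0.
Lipinski HBA = 0 + 0 = 0.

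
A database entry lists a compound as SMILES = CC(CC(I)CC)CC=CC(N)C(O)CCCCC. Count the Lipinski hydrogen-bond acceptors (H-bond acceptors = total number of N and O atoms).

2

N atoms: 1; O atoms: 1.
Lipinski HBA = 1 + 1 = 2.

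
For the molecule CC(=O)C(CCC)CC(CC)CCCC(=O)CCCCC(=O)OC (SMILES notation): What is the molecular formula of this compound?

Walk through each heavy atom and fill implicit hydrogens from standard valence (C 4, N 3, O 2, S 2, halogen 1):
  atom 1: C, bond orders sum to 1 (valence 4) → 3 H
  atom 2: C, bond orders sum to 4 (valence 4) → 0 H
  atom 3: O, bond orders sum to 2 (valence 2) → 0 H
  atom 4: C, bond orders sum to 3 (valence 4) → 1 H
  atom 5: C, bond orders sum to 2 (valence 4) → 2 H
  atom 6: C, bond orders sum to 2 (valence 4) → 2 H
  atom 7: C, bond orders sum to 1 (valence 4) → 3 H
  atom 8: C, bond orders sum to 2 (valence 4) → 2 H
  atom 9: C, bond orders sum to 3 (valence 4) → 1 H
  atom 10: C, bond orders sum to 2 (valence 4) → 2 H
  atom 11: C, bond orders sum to 1 (valence 4) → 3 H
  atom 12: C, bond orders sum to 2 (valence 4) → 2 H
  atom 13: C, bond orders sum to 2 (valence 4) → 2 H
  atom 14: C, bond orders sum to 2 (valence 4) → 2 H
  atom 15: C, bond orders sum to 4 (valence 4) → 0 H
  atom 16: O, bond orders sum to 2 (valence 2) → 0 H
  atom 17: C, bond orders sum to 2 (valence 4) → 2 H
  atom 18: C, bond orders sum to 2 (valence 4) → 2 H
  atom 19: C, bond orders sum to 2 (valence 4) → 2 H
  atom 20: C, bond orders sum to 2 (valence 4) → 2 H
  atom 21: C, bond orders sum to 4 (valence 4) → 0 H
  atom 22: O, bond orders sum to 2 (valence 2) → 0 H
  atom 23: O, bond orders sum to 2 (valence 2) → 0 H
  atom 24: C, bond orders sum to 1 (valence 4) → 3 H
Totals → C:20, H:36, O:4.

C20H36O4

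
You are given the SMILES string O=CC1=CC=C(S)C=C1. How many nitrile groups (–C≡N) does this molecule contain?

Scan the SMILES for the nitrile motif — none present.
Groups that are present: 1 aldehyde, 1 thiol.

0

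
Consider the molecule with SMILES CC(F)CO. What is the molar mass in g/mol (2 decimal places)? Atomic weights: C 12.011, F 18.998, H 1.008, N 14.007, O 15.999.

78.09 g/mol

First, the molecular formula is C3H7FO (counting implicit H from valence).
  C: 3 × 12.011 = 36.033
  F: 1 × 18.998 = 18.998
  H: 7 × 1.008 = 7.056
  O: 1 × 15.999 = 15.999
Sum: 3×12.011 + 1×18.998 + 7×1.008 + 1×15.999 = 78.086 → 78.09 g/mol.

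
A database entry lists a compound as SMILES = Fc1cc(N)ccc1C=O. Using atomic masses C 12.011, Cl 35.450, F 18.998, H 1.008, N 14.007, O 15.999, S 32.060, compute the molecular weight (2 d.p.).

First, the molecular formula is C7H6FNO (counting implicit H from valence).
  C: 7 × 12.011 = 84.077
  F: 1 × 18.998 = 18.998
  H: 6 × 1.008 = 6.048
  N: 1 × 14.007 = 14.007
  O: 1 × 15.999 = 15.999
Sum: 7×12.011 + 1×18.998 + 6×1.008 + 1×14.007 + 1×15.999 = 139.129 → 139.13 g/mol.

139.13 g/mol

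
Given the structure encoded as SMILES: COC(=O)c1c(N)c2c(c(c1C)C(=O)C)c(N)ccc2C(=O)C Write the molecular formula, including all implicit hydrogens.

Walk through each heavy atom and fill implicit hydrogens from standard valence (C 4, N 3, O 2, S 2, halogen 1); for lowercase aromatic atoms, an aromatic c carries 1 H when it has two neighbours and 0 H with three, and aromatic n carries 0 H:
  atom 1: C, bond orders sum to 1 (valence 4) → 3 H
  atom 2: O, bond orders sum to 2 (valence 2) → 0 H
  atom 3: C, bond orders sum to 4 (valence 4) → 0 H
  atom 4: O, bond orders sum to 2 (valence 2) → 0 H
  atom 5: aromatic c, 3 neighbours → 0 H
  atom 6: aromatic c, 3 neighbours → 0 H
  atom 7: N, bond orders sum to 1 (valence 3) → 2 H
  atom 8: aromatic c, 3 neighbours → 0 H
  atom 9: aromatic c, 3 neighbours → 0 H
  atom 10: aromatic c, 3 neighbours → 0 H
  atom 11: aromatic c, 3 neighbours → 0 H
  atom 12: C, bond orders sum to 1 (valence 4) → 3 H
  atom 13: C, bond orders sum to 4 (valence 4) → 0 H
  atom 14: O, bond orders sum to 2 (valence 2) → 0 H
  atom 15: C, bond orders sum to 1 (valence 4) → 3 H
  atom 16: aromatic c, 3 neighbours → 0 H
  atom 17: N, bond orders sum to 1 (valence 3) → 2 H
  atom 18: aromatic c, 2 neighbours → 1 H
  atom 19: aromatic c, 2 neighbours → 1 H
  atom 20: aromatic c, 3 neighbours → 0 H
  atom 21: C, bond orders sum to 4 (valence 4) → 0 H
  atom 22: O, bond orders sum to 2 (valence 2) → 0 H
  atom 23: C, bond orders sum to 1 (valence 4) → 3 H
Totals → C:17, H:18, N:2, O:4.
In Hill order: C17H18N2O4.

C17H18N2O4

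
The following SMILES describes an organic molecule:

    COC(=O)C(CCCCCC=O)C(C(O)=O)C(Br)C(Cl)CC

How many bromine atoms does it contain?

Scan the SMILES for Br atoms (remember two-letter symbols like Cl and Br are single atoms).
Bromine count: 1.

1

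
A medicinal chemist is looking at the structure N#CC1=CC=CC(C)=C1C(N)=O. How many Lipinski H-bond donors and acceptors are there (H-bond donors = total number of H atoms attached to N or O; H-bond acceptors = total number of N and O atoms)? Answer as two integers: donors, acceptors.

Donors: find every N or O and count the H atoms it carries.
  atom 1 (N): bond orders sum to 3 → 0 H
  atom 11 (N): bond orders sum to 1 → 2 H
  atom 12 (O): bond orders sum to 2 → 0 H
Lipinski HBD = 2.
Acceptors: N atoms = 2, O atoms = 1 → HBA = 3.

2, 3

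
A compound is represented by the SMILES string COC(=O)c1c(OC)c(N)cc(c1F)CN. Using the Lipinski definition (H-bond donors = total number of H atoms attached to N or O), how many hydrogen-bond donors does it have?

4

Donors: find every N or O and count the H atoms it carries.
  atom 2 (O): bond orders sum to 2 → 0 H
  atom 4 (O): bond orders sum to 2 → 0 H
  atom 7 (O): bond orders sum to 2 → 0 H
  atom 10 (N): bond orders sum to 1 → 2 H
  atom 16 (N): bond orders sum to 1 → 2 H
Lipinski HBD = 4.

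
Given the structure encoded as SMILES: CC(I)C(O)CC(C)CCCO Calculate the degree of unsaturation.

Degree of unsaturation = (number of rings) + (number of π bonds).
Ring closures in the SMILES: 0.
π bonds: none → 0 DoU from unsaturation.
Total DoU = 0 + 0 = 0.

0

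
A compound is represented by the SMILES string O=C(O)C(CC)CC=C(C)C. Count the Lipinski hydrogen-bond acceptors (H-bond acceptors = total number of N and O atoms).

2

N atoms: 0; O atoms: 2.
Lipinski HBA = 0 + 2 = 2.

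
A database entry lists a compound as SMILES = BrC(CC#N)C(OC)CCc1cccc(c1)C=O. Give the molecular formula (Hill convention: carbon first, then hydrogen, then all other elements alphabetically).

Walk through each heavy atom and fill implicit hydrogens from standard valence (C 4, N 3, O 2, S 2, halogen 1); for lowercase aromatic atoms, an aromatic c carries 1 H when it has two neighbours and 0 H with three, and aromatic n carries 0 H:
  atom 1: Br (halogen, monovalent) → 0 H
  atom 2: C, bond orders sum to 3 (valence 4) → 1 H
  atom 3: C, bond orders sum to 2 (valence 4) → 2 H
  atom 4: C, bond orders sum to 4 (valence 4) → 0 H
  atom 5: N, bond orders sum to 3 (valence 3) → 0 H
  atom 6: C, bond orders sum to 3 (valence 4) → 1 H
  atom 7: O, bond orders sum to 2 (valence 2) → 0 H
  atom 8: C, bond orders sum to 1 (valence 4) → 3 H
  atom 9: C, bond orders sum to 2 (valence 4) → 2 H
  atom 10: C, bond orders sum to 2 (valence 4) → 2 H
  atom 11: aromatic c, 3 neighbours → 0 H
  atom 12: aromatic c, 2 neighbours → 1 H
  atom 13: aromatic c, 2 neighbours → 1 H
  atom 14: aromatic c, 2 neighbours → 1 H
  atom 15: aromatic c, 3 neighbours → 0 H
  atom 16: aromatic c, 2 neighbours → 1 H
  atom 17: C, bond orders sum to 3 (valence 4) → 1 H
  atom 18: O, bond orders sum to 2 (valence 2) → 0 H
Totals → C:14, H:16, Br:1, N:1, O:2.
In Hill order: C14H16BrNO2.

C14H16BrNO2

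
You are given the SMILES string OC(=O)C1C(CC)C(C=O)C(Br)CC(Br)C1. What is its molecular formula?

Walk through each heavy atom and fill implicit hydrogens from standard valence (C 4, N 3, O 2, S 2, halogen 1):
  atom 1: O, bond orders sum to 1 (valence 2) → 1 H
  atom 2: C, bond orders sum to 4 (valence 4) → 0 H
  atom 3: O, bond orders sum to 2 (valence 2) → 0 H
  atom 4: C, bond orders sum to 3 (valence 4) → 1 H
  atom 5: C, bond orders sum to 3 (valence 4) → 1 H
  atom 6: C, bond orders sum to 2 (valence 4) → 2 H
  atom 7: C, bond orders sum to 1 (valence 4) → 3 H
  atom 8: C, bond orders sum to 3 (valence 4) → 1 H
  atom 9: C, bond orders sum to 3 (valence 4) → 1 H
  atom 10: O, bond orders sum to 2 (valence 2) → 0 H
  atom 11: C, bond orders sum to 3 (valence 4) → 1 H
  atom 12: Br (halogen, monovalent) → 0 H
  atom 13: C, bond orders sum to 2 (valence 4) → 2 H
  atom 14: C, bond orders sum to 3 (valence 4) → 1 H
  atom 15: Br (halogen, monovalent) → 0 H
  atom 16: C, bond orders sum to 2 (valence 4) → 2 H
Totals → C:11, H:16, Br:2, O:3.

C11H16Br2O3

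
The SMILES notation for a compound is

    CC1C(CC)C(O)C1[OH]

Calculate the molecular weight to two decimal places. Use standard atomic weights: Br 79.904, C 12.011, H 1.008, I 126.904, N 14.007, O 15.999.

First, the molecular formula is C7H14O2 (counting implicit H from valence).
  C: 7 × 12.011 = 84.077
  H: 14 × 1.008 = 14.112
  O: 2 × 15.999 = 31.998
Sum: 7×12.011 + 14×1.008 + 2×15.999 = 130.187 → 130.19 g/mol.

130.19 g/mol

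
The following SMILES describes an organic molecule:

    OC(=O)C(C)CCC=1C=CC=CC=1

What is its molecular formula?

Walk through each heavy atom and fill implicit hydrogens from standard valence (C 4, N 3, O 2, S 2, halogen 1):
  atom 1: O, bond orders sum to 1 (valence 2) → 1 H
  atom 2: C, bond orders sum to 4 (valence 4) → 0 H
  atom 3: O, bond orders sum to 2 (valence 2) → 0 H
  atom 4: C, bond orders sum to 3 (valence 4) → 1 H
  atom 5: C, bond orders sum to 1 (valence 4) → 3 H
  atom 6: C, bond orders sum to 2 (valence 4) → 2 H
  atom 7: C, bond orders sum to 2 (valence 4) → 2 H
  atom 8: C, bond orders sum to 4 (valence 4) → 0 H
  atom 9: C, bond orders sum to 3 (valence 4) → 1 H
  atom 10: C, bond orders sum to 3 (valence 4) → 1 H
  atom 11: C, bond orders sum to 3 (valence 4) → 1 H
  atom 12: C, bond orders sum to 3 (valence 4) → 1 H
  atom 13: C, bond orders sum to 3 (valence 4) → 1 H
Totals → C:11, H:14, O:2.
In Hill order: C11H14O2.

C11H14O2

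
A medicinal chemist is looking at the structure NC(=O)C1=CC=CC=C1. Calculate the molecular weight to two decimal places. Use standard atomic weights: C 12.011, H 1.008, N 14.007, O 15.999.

First, the molecular formula is C7H7NO (counting implicit H from valence).
  C: 7 × 12.011 = 84.077
  H: 7 × 1.008 = 7.056
  N: 1 × 14.007 = 14.007
  O: 1 × 15.999 = 15.999
Sum: 7×12.011 + 7×1.008 + 1×14.007 + 1×15.999 = 121.139 → 121.14 g/mol.

121.14 g/mol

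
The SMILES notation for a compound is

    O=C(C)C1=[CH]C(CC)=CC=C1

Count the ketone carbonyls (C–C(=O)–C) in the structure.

1

The ketone motif appears at heavy-atom position 2 in the SMILES.
Ketone count: 1.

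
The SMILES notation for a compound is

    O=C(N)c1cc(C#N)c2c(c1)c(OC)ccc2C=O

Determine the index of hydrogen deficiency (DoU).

11

Molecular formula: C14H10N2O3.
DoU = (2C + 2 + N − H − X) / 2, where X is the halogen count and O/S are ignored.
    = (2·14 + 2 + 2 − 10 − 0) / 2 = 22 / 2 = 11.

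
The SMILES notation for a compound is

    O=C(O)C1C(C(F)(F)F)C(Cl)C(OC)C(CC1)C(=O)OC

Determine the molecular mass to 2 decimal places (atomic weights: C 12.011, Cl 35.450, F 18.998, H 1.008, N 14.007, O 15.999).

332.70 g/mol

First, the molecular formula is C12H16ClF3O5 (counting implicit H from valence).
  C: 12 × 12.011 = 144.132
  Cl: 1 × 35.450 = 35.450
  F: 3 × 18.998 = 56.994
  H: 16 × 1.008 = 16.128
  O: 5 × 15.999 = 79.995
Sum: 12×12.011 + 1×35.450 + 3×18.998 + 16×1.008 + 5×15.999 = 332.699 → 332.70 g/mol.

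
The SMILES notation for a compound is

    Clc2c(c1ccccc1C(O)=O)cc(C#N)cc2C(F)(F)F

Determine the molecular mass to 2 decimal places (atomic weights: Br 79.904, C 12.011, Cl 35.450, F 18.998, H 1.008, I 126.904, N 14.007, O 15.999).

First, the molecular formula is C15H7ClF3NO2 (counting implicit H from valence).
  C: 15 × 12.011 = 180.165
  Cl: 1 × 35.450 = 35.450
  F: 3 × 18.998 = 56.994
  H: 7 × 1.008 = 7.056
  N: 1 × 14.007 = 14.007
  O: 2 × 15.999 = 31.998
Sum: 15×12.011 + 1×35.450 + 3×18.998 + 7×1.008 + 1×14.007 + 2×15.999 = 325.670 → 325.67 g/mol.

325.67 g/mol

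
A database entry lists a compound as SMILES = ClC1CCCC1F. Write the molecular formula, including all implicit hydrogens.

Walk through each heavy atom and fill implicit hydrogens from standard valence (C 4, N 3, O 2, S 2, halogen 1):
  atom 1: Cl (halogen, monovalent) → 0 H
  atom 2: C, bond orders sum to 3 (valence 4) → 1 H
  atom 3: C, bond orders sum to 2 (valence 4) → 2 H
  atom 4: C, bond orders sum to 2 (valence 4) → 2 H
  atom 5: C, bond orders sum to 2 (valence 4) → 2 H
  atom 6: C, bond orders sum to 3 (valence 4) → 1 H
  atom 7: F (halogen, monovalent) → 0 H
Totals → C:5, H:8, Cl:1, F:1.
In Hill order: C5H8ClF.

C5H8ClF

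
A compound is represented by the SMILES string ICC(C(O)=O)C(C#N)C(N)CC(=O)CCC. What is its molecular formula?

C11H17IN2O3

Walk through each heavy atom and fill implicit hydrogens from standard valence (C 4, N 3, O 2, S 2, halogen 1):
  atom 1: I (halogen, monovalent) → 0 H
  atom 2: C, bond orders sum to 2 (valence 4) → 2 H
  atom 3: C, bond orders sum to 3 (valence 4) → 1 H
  atom 4: C, bond orders sum to 4 (valence 4) → 0 H
  atom 5: O, bond orders sum to 1 (valence 2) → 1 H
  atom 6: O, bond orders sum to 2 (valence 2) → 0 H
  atom 7: C, bond orders sum to 3 (valence 4) → 1 H
  atom 8: C, bond orders sum to 4 (valence 4) → 0 H
  atom 9: N, bond orders sum to 3 (valence 3) → 0 H
  atom 10: C, bond orders sum to 3 (valence 4) → 1 H
  atom 11: N, bond orders sum to 1 (valence 3) → 2 H
  atom 12: C, bond orders sum to 2 (valence 4) → 2 H
  atom 13: C, bond orders sum to 4 (valence 4) → 0 H
  atom 14: O, bond orders sum to 2 (valence 2) → 0 H
  atom 15: C, bond orders sum to 2 (valence 4) → 2 H
  atom 16: C, bond orders sum to 2 (valence 4) → 2 H
  atom 17: C, bond orders sum to 1 (valence 4) → 3 H
Totals → C:11, H:17, I:1, N:2, O:3.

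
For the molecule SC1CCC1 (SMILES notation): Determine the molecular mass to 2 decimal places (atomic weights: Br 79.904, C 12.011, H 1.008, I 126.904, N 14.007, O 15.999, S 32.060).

First, the molecular formula is C4H8S (counting implicit H from valence).
  C: 4 × 12.011 = 48.044
  H: 8 × 1.008 = 8.064
  S: 1 × 32.060 = 32.060
Sum: 4×12.011 + 8×1.008 + 1×32.060 = 88.168 → 88.17 g/mol.

88.17 g/mol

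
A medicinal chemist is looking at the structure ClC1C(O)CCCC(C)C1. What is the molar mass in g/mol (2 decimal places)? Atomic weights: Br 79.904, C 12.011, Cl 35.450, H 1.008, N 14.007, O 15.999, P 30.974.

162.66 g/mol

First, the molecular formula is C8H15ClO (counting implicit H from valence).
  C: 8 × 12.011 = 96.088
  Cl: 1 × 35.450 = 35.450
  H: 15 × 1.008 = 15.120
  O: 1 × 15.999 = 15.999
Sum: 8×12.011 + 1×35.450 + 15×1.008 + 1×15.999 = 162.657 → 162.66 g/mol.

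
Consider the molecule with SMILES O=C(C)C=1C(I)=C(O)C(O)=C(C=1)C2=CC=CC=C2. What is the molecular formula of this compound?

C14H11IO3

Walk through each heavy atom and fill implicit hydrogens from standard valence (C 4, N 3, O 2, S 2, halogen 1):
  atom 1: O, bond orders sum to 2 (valence 2) → 0 H
  atom 2: C, bond orders sum to 4 (valence 4) → 0 H
  atom 3: C, bond orders sum to 1 (valence 4) → 3 H
  atom 4: C, bond orders sum to 4 (valence 4) → 0 H
  atom 5: C, bond orders sum to 4 (valence 4) → 0 H
  atom 6: I (halogen, monovalent) → 0 H
  atom 7: C, bond orders sum to 4 (valence 4) → 0 H
  atom 8: O, bond orders sum to 1 (valence 2) → 1 H
  atom 9: C, bond orders sum to 4 (valence 4) → 0 H
  atom 10: O, bond orders sum to 1 (valence 2) → 1 H
  atom 11: C, bond orders sum to 4 (valence 4) → 0 H
  atom 12: C, bond orders sum to 3 (valence 4) → 1 H
  atom 13: C, bond orders sum to 4 (valence 4) → 0 H
  atom 14: C, bond orders sum to 3 (valence 4) → 1 H
  atom 15: C, bond orders sum to 3 (valence 4) → 1 H
  atom 16: C, bond orders sum to 3 (valence 4) → 1 H
  atom 17: C, bond orders sum to 3 (valence 4) → 1 H
  atom 18: C, bond orders sum to 3 (valence 4) → 1 H
Totals → C:14, H:11, I:1, O:3.
In Hill order: C14H11IO3.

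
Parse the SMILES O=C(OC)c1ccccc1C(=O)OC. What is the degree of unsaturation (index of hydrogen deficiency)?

Molecular formula: C10H10O4.
DoU = (2C + 2 + N − H − X) / 2, where X is the halogen count and O/S are ignored.
    = (2·10 + 2 + 0 − 10 − 0) / 2 = 12 / 2 = 6.

6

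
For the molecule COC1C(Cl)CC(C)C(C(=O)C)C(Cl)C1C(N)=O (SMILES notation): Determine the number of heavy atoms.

Every atom symbol written in the SMILES (organic subset) is one heavy atom; implicit H are not written.
Heavy atoms by element → C:12, Cl:2, N:1, O:3.
Total: 18.

18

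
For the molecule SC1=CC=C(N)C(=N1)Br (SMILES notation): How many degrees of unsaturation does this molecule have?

4

Molecular formula: C5H5BrN2S.
DoU = (2C + 2 + N − H − X) / 2, where X is the halogen count and O/S are ignored.
    = (2·5 + 2 + 2 − 5 − 1) / 2 = 8 / 2 = 4.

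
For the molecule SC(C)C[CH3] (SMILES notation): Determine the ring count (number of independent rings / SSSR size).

In SMILES, each pair of matching ring-closure digits denotes one ring-closing bond; the number of such bonds equals the number of independent rings.
Ring-closure bonds here: 0.

0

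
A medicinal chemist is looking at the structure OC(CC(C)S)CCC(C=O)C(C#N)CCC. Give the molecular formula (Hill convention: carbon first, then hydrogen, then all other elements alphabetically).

Walk through each heavy atom and fill implicit hydrogens from standard valence (C 4, N 3, O 2, S 2, halogen 1):
  atom 1: O, bond orders sum to 1 (valence 2) → 1 H
  atom 2: C, bond orders sum to 3 (valence 4) → 1 H
  atom 3: C, bond orders sum to 2 (valence 4) → 2 H
  atom 4: C, bond orders sum to 3 (valence 4) → 1 H
  atom 5: C, bond orders sum to 1 (valence 4) → 3 H
  atom 6: S, bond orders sum to 1 (valence 2) → 1 H
  atom 7: C, bond orders sum to 2 (valence 4) → 2 H
  atom 8: C, bond orders sum to 2 (valence 4) → 2 H
  atom 9: C, bond orders sum to 3 (valence 4) → 1 H
  atom 10: C, bond orders sum to 3 (valence 4) → 1 H
  atom 11: O, bond orders sum to 2 (valence 2) → 0 H
  atom 12: C, bond orders sum to 3 (valence 4) → 1 H
  atom 13: C, bond orders sum to 4 (valence 4) → 0 H
  atom 14: N, bond orders sum to 3 (valence 3) → 0 H
  atom 15: C, bond orders sum to 2 (valence 4) → 2 H
  atom 16: C, bond orders sum to 2 (valence 4) → 2 H
  atom 17: C, bond orders sum to 1 (valence 4) → 3 H
Totals → C:13, H:23, N:1, O:2, S:1.

C13H23NO2S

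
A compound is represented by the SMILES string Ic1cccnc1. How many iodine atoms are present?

Scan the SMILES for I atoms (remember two-letter symbols like Cl and Br are single atoms).
Iodine count: 1.

1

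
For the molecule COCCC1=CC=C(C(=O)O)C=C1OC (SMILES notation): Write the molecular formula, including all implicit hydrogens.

C11H14O4

Walk through each heavy atom and fill implicit hydrogens from standard valence (C 4, N 3, O 2, S 2, halogen 1):
  atom 1: C, bond orders sum to 1 (valence 4) → 3 H
  atom 2: O, bond orders sum to 2 (valence 2) → 0 H
  atom 3: C, bond orders sum to 2 (valence 4) → 2 H
  atom 4: C, bond orders sum to 2 (valence 4) → 2 H
  atom 5: C, bond orders sum to 4 (valence 4) → 0 H
  atom 6: C, bond orders sum to 3 (valence 4) → 1 H
  atom 7: C, bond orders sum to 3 (valence 4) → 1 H
  atom 8: C, bond orders sum to 4 (valence 4) → 0 H
  atom 9: C, bond orders sum to 4 (valence 4) → 0 H
  atom 10: O, bond orders sum to 2 (valence 2) → 0 H
  atom 11: O, bond orders sum to 1 (valence 2) → 1 H
  atom 12: C, bond orders sum to 3 (valence 4) → 1 H
  atom 13: C, bond orders sum to 4 (valence 4) → 0 H
  atom 14: O, bond orders sum to 2 (valence 2) → 0 H
  atom 15: C, bond orders sum to 1 (valence 4) → 3 H
Totals → C:11, H:14, O:4.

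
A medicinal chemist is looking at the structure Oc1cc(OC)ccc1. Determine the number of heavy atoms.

Every atom symbol written in the SMILES (organic subset) is one heavy atom; implicit H are not written.
Heavy atoms by element → C:7, O:2.
Total: 9.

9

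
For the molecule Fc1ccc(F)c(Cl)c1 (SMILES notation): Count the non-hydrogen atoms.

Every atom symbol written in the SMILES (organic subset) is one heavy atom; implicit H are not written.
Heavy atoms by element → C:6, Cl:1, F:2.
Total: 9.

9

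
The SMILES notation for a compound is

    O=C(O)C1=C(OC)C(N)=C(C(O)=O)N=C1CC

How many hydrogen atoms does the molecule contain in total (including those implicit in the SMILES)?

Walk through each heavy atom and fill implicit hydrogens from standard valence (C 4, N 3, O 2, S 2, halogen 1):
  atom 1: O, bond orders sum to 2 (valence 2) → 0 H
  atom 2: C, bond orders sum to 4 (valence 4) → 0 H
  atom 3: O, bond orders sum to 1 (valence 2) → 1 H
  atom 4: C, bond orders sum to 4 (valence 4) → 0 H
  atom 5: C, bond orders sum to 4 (valence 4) → 0 H
  atom 6: O, bond orders sum to 2 (valence 2) → 0 H
  atom 7: C, bond orders sum to 1 (valence 4) → 3 H
  atom 8: C, bond orders sum to 4 (valence 4) → 0 H
  atom 9: N, bond orders sum to 1 (valence 3) → 2 H
  atom 10: C, bond orders sum to 4 (valence 4) → 0 H
  atom 11: C, bond orders sum to 4 (valence 4) → 0 H
  atom 12: O, bond orders sum to 1 (valence 2) → 1 H
  atom 13: O, bond orders sum to 2 (valence 2) → 0 H
  atom 14: N, bond orders sum to 3 (valence 3) → 0 H
  atom 15: C, bond orders sum to 4 (valence 4) → 0 H
  atom 16: C, bond orders sum to 2 (valence 4) → 2 H
  atom 17: C, bond orders sum to 1 (valence 4) → 3 H
Total hydrogens: 12.

12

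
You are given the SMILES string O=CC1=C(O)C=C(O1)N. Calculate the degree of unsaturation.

4

Degree of unsaturation = (number of rings) + (number of π bonds).
Ring closures in the SMILES: 1.
π bonds: 3 double bonds (each 1 DoU) → 3 DoU from unsaturation.
Total DoU = 1 + 3 = 4.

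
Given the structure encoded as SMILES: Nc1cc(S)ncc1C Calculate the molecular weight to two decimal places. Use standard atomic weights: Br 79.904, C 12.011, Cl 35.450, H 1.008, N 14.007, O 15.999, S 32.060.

140.20 g/mol

First, the molecular formula is C6H8N2S (counting implicit H from valence).
  C: 6 × 12.011 = 72.066
  H: 8 × 1.008 = 8.064
  N: 2 × 14.007 = 28.014
  S: 1 × 32.060 = 32.060
Sum: 6×12.011 + 8×1.008 + 2×14.007 + 1×32.060 = 140.204 → 140.20 g/mol.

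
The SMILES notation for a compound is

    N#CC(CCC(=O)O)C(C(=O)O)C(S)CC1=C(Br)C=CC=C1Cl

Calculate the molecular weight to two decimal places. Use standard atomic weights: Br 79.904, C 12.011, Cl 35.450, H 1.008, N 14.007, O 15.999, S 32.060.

420.70 g/mol

First, the molecular formula is C15H15BrClNO4S (counting implicit H from valence).
  Br: 1 × 79.904 = 79.904
  C: 15 × 12.011 = 180.165
  Cl: 1 × 35.450 = 35.450
  H: 15 × 1.008 = 15.120
  N: 1 × 14.007 = 14.007
  O: 4 × 15.999 = 63.996
  S: 1 × 32.060 = 32.060
Sum: 1×79.904 + 15×12.011 + 1×35.450 + 15×1.008 + 1×14.007 + 4×15.999 + 1×32.060 = 420.702 → 420.70 g/mol.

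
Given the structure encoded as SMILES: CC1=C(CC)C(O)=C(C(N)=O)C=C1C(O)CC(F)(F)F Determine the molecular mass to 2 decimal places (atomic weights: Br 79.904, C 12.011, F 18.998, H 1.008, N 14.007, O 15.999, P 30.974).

First, the molecular formula is C13H16F3NO3 (counting implicit H from valence).
  C: 13 × 12.011 = 156.143
  F: 3 × 18.998 = 56.994
  H: 16 × 1.008 = 16.128
  N: 1 × 14.007 = 14.007
  O: 3 × 15.999 = 47.997
Sum: 13×12.011 + 3×18.998 + 16×1.008 + 1×14.007 + 3×15.999 = 291.269 → 291.27 g/mol.

291.27 g/mol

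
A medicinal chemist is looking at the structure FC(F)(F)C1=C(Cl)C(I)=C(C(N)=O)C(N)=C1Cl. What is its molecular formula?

Walk through each heavy atom and fill implicit hydrogens from standard valence (C 4, N 3, O 2, S 2, halogen 1):
  atom 1: F (halogen, monovalent) → 0 H
  atom 2: C, bond orders sum to 4 (valence 4) → 0 H
  atom 3: F (halogen, monovalent) → 0 H
  atom 4: F (halogen, monovalent) → 0 H
  atom 5: C, bond orders sum to 4 (valence 4) → 0 H
  atom 6: C, bond orders sum to 4 (valence 4) → 0 H
  atom 7: Cl (halogen, monovalent) → 0 H
  atom 8: C, bond orders sum to 4 (valence 4) → 0 H
  atom 9: I (halogen, monovalent) → 0 H
  atom 10: C, bond orders sum to 4 (valence 4) → 0 H
  atom 11: C, bond orders sum to 4 (valence 4) → 0 H
  atom 12: N, bond orders sum to 1 (valence 3) → 2 H
  atom 13: O, bond orders sum to 2 (valence 2) → 0 H
  atom 14: C, bond orders sum to 4 (valence 4) → 0 H
  atom 15: N, bond orders sum to 1 (valence 3) → 2 H
  atom 16: C, bond orders sum to 4 (valence 4) → 0 H
  atom 17: Cl (halogen, monovalent) → 0 H
Totals → C:8, H:4, Cl:2, F:3, I:1, N:2, O:1.
In Hill order: C8H4Cl2F3IN2O.

C8H4Cl2F3IN2O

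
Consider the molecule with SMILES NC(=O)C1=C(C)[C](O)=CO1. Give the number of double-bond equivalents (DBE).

Molecular formula: C6H7NO3.
DoU = (2C + 2 + N − H − X) / 2, where X is the halogen count and O/S are ignored.
    = (2·6 + 2 + 1 − 7 − 0) / 2 = 8 / 2 = 4.

4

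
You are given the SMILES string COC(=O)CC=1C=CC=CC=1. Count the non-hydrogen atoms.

11

Every atom symbol written in the SMILES (organic subset) is one heavy atom; implicit H are not written.
Heavy atoms by element → C:9, O:2.
Total: 11.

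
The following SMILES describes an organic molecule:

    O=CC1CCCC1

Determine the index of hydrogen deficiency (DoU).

Molecular formula: C6H10O.
DoU = (2C + 2 + N − H − X) / 2, where X is the halogen count and O/S are ignored.
    = (2·6 + 2 + 0 − 10 − 0) / 2 = 4 / 2 = 2.

2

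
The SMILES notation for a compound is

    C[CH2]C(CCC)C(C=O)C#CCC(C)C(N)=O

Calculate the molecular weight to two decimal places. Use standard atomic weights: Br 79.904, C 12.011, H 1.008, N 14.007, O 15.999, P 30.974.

237.34 g/mol

First, the molecular formula is C14H23NO2 (counting implicit H from valence).
  C: 14 × 12.011 = 168.154
  H: 23 × 1.008 = 23.184
  N: 1 × 14.007 = 14.007
  O: 2 × 15.999 = 31.998
Sum: 14×12.011 + 23×1.008 + 1×14.007 + 2×15.999 = 237.343 → 237.34 g/mol.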